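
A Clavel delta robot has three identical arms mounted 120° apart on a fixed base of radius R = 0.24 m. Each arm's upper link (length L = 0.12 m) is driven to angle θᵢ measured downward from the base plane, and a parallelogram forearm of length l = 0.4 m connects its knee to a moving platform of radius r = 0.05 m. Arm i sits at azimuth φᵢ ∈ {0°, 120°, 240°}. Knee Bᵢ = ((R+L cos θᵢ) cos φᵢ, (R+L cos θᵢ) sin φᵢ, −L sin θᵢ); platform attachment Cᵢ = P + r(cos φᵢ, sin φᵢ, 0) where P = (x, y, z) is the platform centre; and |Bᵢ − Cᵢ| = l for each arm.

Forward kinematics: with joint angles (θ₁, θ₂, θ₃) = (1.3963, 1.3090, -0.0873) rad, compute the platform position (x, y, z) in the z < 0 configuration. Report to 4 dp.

(-0.0840, -0.1267, -0.3570)

O1 = (0.2108·cos0.0°, 0.2108·sin0.0°, -0.1182) = (0.2108, 0.0000, -0.1182)
φ2=120.0°: virtual centre (-0.1105, 0.1914, -0.1159), radius l
arm 3 at φ=240.0°: ρ3 = 0.3095;  O3 = (-0.1548, -0.2681, 0.0105)
|O₂|²−|O₁|² = 0.0039;  |O₃|²−|O₁|² = 0.0375
[-0.6427 0.3829 0.0045]·P = 0.0039;  [-0.7312 -0.5361 0.2573]·P = 0.0375
det = 0.6246;  x = -0.0263+0.1616z,  y = -0.0341+0.2595z
quadratic in z: (1.0934)z²+(0.1420)z+(-0.0886)=0, √Δ=0.6386 → z ∈ {-0.3570, 0.2271}; z = -0.3570 (taking z<0)
x = -0.0840, y = -0.1267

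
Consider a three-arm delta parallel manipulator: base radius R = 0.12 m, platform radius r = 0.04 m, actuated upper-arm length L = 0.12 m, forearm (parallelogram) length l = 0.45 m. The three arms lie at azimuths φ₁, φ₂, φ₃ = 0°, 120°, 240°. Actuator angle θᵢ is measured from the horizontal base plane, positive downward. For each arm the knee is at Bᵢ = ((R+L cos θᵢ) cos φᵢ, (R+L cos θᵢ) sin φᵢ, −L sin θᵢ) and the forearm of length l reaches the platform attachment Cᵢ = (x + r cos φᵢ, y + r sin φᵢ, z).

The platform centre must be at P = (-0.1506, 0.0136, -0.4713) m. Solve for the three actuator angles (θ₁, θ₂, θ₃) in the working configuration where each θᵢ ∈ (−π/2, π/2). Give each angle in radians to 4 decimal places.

θ₁ = 1.2220, θ₂ = 0.4365, θ₃ = 0.5235

rotate P by −φ1: (-0.1506, 0.0136, -0.4713)
  e−x'=0.2306;  (l²−L²−(e−x')²−y'²−z²)/2L = -0.3641
  θ1 = atan2(B,A) + arccos(C/0.5247) = 1.2220
φ2=120.0° → target in arm frame (0.0871, 0.1236)
  e−x'=-0.0071;  (l²−L²−(e−x')²−y'²−z²)/2L = -0.2057
  θ2 = atan2(B,A) + arccos(C/0.4714) = 0.4365
arm 3 (φ=240.0°): x'=0.0635, y'=-0.1372
  A cos θ + B sin θ = C:  0.0165·cos θ + -0.4713·sin θ = -0.2214
  θ3 = atan2(B,A) + arccos(C/0.4716) = 0.5235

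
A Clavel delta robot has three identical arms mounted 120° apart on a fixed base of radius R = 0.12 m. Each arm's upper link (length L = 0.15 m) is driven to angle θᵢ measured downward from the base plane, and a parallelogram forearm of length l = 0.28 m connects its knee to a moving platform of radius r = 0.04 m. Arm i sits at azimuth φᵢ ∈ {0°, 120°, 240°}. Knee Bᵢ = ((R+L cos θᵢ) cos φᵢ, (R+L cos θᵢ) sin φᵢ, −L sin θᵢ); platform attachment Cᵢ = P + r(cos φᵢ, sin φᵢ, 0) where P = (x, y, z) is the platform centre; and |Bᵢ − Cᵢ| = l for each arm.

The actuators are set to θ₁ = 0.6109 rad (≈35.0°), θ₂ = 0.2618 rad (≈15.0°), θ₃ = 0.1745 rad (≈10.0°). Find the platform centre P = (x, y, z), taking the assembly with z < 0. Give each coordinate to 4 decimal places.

φ1=0.0°: virtual centre (0.2029, 0.0000, -0.0860), radius l
φ2=120.0°: virtual centre (-0.1124, 0.1948, -0.0388), radius l
O3 = (0.2277·cos240.0°, 0.2277·sin240.0°, -0.0260) = (-0.1139, -0.1972, -0.0260)
eliminate P² terms by subtracting sphere 1 from 2 and 3
linear system: -0.6306x+0.3895y = 0.0035−0.0944z; -0.6335x+-0.3944y = 0.0040−0.1200z
Cramer: x(z) = -0.0059+0.1695z;  y(z) = -0.0006+0.0320z
quadratic in z: (1.0298)z²+(0.1013)z+(-0.0274)=0, √Δ=0.3509 → z ∈ {-0.2195, 0.1212}; z = -0.2195 (taking z<0)
x = -0.0431, y = -0.0076

(-0.0431, -0.0076, -0.2195)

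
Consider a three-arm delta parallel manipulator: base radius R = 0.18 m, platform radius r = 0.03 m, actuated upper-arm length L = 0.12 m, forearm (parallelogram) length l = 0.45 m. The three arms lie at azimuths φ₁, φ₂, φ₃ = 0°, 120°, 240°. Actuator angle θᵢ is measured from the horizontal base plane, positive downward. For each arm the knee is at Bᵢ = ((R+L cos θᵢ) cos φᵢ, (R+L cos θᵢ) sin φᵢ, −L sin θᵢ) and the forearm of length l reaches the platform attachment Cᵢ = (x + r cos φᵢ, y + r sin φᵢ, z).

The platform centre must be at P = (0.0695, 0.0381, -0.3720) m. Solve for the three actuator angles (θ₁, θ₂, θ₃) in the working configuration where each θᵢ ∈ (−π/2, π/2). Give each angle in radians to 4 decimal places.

rotate P by −φ1: (0.0695, 0.0381, -0.3720)
  A=0.0805, B=-0.3720, C=(l²−L²−A²−y'²−z²)/(2L)=0.1741
  √(A²+B²)=0.3806;  θ1 = -1.3577+1.0957 ≈ -0.2620
arm 2 (φ=120.0°): x'=-0.0018, y'=-0.0792
  A cos θ + B sin θ = C:  0.1518·cos θ + -0.3720·sin θ = 0.0850
  θ2 = atan2(B,A) + arccos(C/0.4018) = 0.1741
arm 3 (φ=240.0°): x'=-0.0677, y'=0.0411
  A=0.2177, B=-0.3720, C=(l²−L²−A²−y'²−z²)/(2L)=0.0025
  γ=atan2(-0.3720,0.2177)=-1.0412;  ψ=arccos(0.0059)=1.5649;  θ3=γ+ψ≈0.5237

θ₁ = -0.2620, θ₂ = 0.1741, θ₃ = 0.5237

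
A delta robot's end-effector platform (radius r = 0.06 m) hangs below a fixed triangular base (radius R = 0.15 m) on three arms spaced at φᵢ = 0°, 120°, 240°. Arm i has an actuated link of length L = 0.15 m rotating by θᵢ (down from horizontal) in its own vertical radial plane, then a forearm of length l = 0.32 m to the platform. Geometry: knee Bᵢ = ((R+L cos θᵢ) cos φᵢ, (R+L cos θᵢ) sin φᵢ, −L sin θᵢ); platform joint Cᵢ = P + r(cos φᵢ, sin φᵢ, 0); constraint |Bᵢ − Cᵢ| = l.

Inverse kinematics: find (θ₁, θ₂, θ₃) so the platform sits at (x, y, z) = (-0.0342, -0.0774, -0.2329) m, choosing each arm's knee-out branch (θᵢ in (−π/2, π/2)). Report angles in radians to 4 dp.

arm 1 (φ=0.0°): x'=-0.0342, y'=-0.0774
  A cos θ + B sin θ = C:  0.1242·cos θ + -0.2329·sin θ = 0.0141
  √(A²+B²)=0.2639;  θ1 = -1.0809+1.5172 ≈ 0.4363
φ2=120.0° → target in arm frame (-0.0499, 0.0683)
  A=0.1399, B=-0.2329, C=(l²−L²−A²−y'²−z²)/(2L)=0.0047
  √(A²+B²)=0.2717;  θ2 = -1.0298+1.5535 ≈ 0.5237
rotate P by −φ3: (0.0841, 0.0091, -0.2329)
  A=0.0059, B=-0.2329, C=(l²−L²−A²−y'²−z²)/(2L)=0.0851
  θ3 = atan2(B,A) + arccos(C/0.2330) = -0.3489

θ₁ = 0.4363, θ₂ = 0.5237, θ₃ = -0.3489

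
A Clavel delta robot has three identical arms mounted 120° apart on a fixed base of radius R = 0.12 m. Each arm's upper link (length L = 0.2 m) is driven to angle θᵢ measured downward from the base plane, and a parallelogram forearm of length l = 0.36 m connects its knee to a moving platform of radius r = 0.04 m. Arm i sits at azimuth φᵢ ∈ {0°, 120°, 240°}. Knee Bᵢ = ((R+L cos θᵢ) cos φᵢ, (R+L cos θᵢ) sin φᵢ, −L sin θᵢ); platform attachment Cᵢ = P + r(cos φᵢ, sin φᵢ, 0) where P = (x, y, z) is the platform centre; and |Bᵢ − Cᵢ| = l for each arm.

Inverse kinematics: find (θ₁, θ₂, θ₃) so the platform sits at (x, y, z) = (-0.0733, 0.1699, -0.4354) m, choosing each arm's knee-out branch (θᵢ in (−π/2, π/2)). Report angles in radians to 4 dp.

arm 1 (φ=0.0°): x'=-0.0733, y'=0.1699
  A cos θ + B sin θ = C:  0.1533·cos θ + -0.4354·sin θ = -0.3809
  √(A²+B²)=0.4616;  θ1 = -1.2323+2.5411 ≈ 1.3089
rotate P by −φ2: (0.1838, -0.0215, -0.4354)
  A=-0.1038, B=-0.4354, C=(l²−L²−A²−y'²−z²)/(2L)=-0.2780
  θ2 = atan2(B,A) + arccos(C/0.4476) = 0.4362
rotate P by −φ3: (-0.1105, -0.1484, -0.4354)
  A cos θ + B sin θ = C:  0.1905·cos θ + -0.4354·sin θ = -0.3957
  θ3 = atan2(B,A) + arccos(C/0.4752) = 1.3963

θ₁ = 1.3089, θ₂ = 0.4362, θ₃ = 1.3963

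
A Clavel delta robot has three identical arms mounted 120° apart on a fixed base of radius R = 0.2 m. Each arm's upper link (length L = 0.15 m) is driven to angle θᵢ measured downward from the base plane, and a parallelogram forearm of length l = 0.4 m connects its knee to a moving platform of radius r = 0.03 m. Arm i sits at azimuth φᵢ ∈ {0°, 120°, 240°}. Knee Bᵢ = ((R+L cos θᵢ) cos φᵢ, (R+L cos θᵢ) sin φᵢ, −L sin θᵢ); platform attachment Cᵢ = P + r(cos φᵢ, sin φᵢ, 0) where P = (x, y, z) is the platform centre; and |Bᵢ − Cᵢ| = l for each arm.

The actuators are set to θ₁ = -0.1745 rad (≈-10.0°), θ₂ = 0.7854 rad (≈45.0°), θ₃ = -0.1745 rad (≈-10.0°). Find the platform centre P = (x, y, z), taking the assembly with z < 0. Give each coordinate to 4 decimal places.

φ1=0.0°: virtual centre (0.3177, 0.0000, 0.0260), radius l
centre 2 = (0.2761·cos120.0°, 0.2761·sin120.0°, -0.1061) = (-0.1380, 0.2391, -0.1061)
arm 3 at φ=240.0°: (R−r)+L cos θ3 = 0.3177;  centre 3 = (-0.1589, -0.2752, 0.0260)
|centre ₂|²−|centre ₁|² = -0.0142;  |centre ₃|²−|centre ₁|² = 0.0000
[-0.9115 0.4782 -0.2642]·P = -0.0142;  [-0.9532 -0.5503 0.0000]·P = 0.0000
Cramer: x(z) = 0.0081-0.1519z;  y(z) = -0.0141+0.2631z
into |P−centre ₁|² = l²: 1.0923z² + 0.0345z + -0.0633 = 0;  Δ = 0.2777;  z = -0.2570 or 0.2254 → z<0 root = -0.2570
x = 0.0472, y = -0.0817

(0.0472, -0.0817, -0.2570)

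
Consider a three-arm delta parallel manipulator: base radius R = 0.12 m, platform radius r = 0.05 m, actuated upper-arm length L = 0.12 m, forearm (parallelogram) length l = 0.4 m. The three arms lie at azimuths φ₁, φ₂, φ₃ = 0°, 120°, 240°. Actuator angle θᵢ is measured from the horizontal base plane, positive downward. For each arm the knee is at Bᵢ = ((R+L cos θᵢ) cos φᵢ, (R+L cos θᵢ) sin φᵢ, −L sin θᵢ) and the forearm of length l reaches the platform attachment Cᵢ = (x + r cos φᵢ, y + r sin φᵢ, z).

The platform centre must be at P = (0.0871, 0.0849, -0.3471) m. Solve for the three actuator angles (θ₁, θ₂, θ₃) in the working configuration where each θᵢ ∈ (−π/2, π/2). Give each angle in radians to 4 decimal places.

θ₁ = -0.2621, θ₂ = -0.0002, θ₃ = 0.6104

rotate P by −φ1: (0.0871, 0.0849, -0.3471)
  A=-0.0171, B=-0.3471, C=(l²−L²−A²−y'²−z²)/(2L)=0.0734
  θ1 = atan2(B,A) + arccos(C/0.3475) = -0.2621
rotate P by −φ2: (0.0300, -0.1179, -0.3471)
  A cos θ + B sin θ = C:  0.0400·cos θ + -0.3471·sin θ = 0.0401
  √(A²+B²)=0.3494;  θ2 = -1.4560+1.4558 ≈ -0.0002
rotate P by −φ3: (-0.1171, 0.0330, -0.3471)
  A cos θ + B sin θ = C:  0.1871·cos θ + -0.3471·sin θ = -0.0457
  θ3 = atan2(B,A) + arccos(C/0.3943) = 0.6104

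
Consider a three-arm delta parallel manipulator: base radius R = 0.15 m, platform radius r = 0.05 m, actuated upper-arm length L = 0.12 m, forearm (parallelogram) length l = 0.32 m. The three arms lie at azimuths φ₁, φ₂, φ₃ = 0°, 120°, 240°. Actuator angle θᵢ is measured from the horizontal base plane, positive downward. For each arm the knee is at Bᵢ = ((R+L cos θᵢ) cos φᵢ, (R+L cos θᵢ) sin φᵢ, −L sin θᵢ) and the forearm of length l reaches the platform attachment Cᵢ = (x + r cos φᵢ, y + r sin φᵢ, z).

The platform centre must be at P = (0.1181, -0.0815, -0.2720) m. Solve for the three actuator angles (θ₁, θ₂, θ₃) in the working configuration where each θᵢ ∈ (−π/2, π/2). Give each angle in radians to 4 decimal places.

arm 1 (φ=0.0°): x'=0.1181, y'=-0.0815
  A=-0.0181, B=-0.2720, C=(l²−L²−A²−y'²−z²)/(2L)=0.0294
  √(A²+B²)=0.2726;  θ1 = -1.6372+1.4629 ≈ -0.1744
rotate P by −φ2: (-0.1296, -0.0615, -0.2720)
  e−x'=0.2296;  (l²−L²−(e−x')²−y'²−z²)/2L = -0.1771
  γ=atan2(-0.2720,0.2296)=-0.8697;  ψ=arccos(-0.4975)=2.0915;  θ2=γ+ψ≈1.2218
rotate P by −φ3: (0.0115, 0.1430, -0.2720)
  A cos θ + B sin θ = C:  0.0885·cos θ + -0.2720·sin θ = -0.0594
  γ=atan2(-0.2720,0.0885)=-1.2563;  ψ=arccos(-0.2078)=1.7802;  θ3=γ+ψ≈0.5238

θ₁ = -0.1744, θ₂ = 1.2218, θ₃ = 0.5238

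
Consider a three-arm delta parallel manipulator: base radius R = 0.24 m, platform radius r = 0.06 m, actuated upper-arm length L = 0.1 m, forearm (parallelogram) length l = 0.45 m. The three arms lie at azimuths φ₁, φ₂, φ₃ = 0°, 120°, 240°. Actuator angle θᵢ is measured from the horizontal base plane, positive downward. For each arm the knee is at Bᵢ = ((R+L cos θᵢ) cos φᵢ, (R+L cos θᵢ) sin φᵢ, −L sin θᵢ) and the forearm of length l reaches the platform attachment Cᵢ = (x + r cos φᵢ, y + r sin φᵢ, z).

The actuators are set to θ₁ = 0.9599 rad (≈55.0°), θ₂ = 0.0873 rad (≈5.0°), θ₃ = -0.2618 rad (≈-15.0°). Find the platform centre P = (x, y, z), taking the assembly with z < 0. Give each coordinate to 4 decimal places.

(-0.1083, -0.0257, -0.3689)

O1 = (0.2374·cos0.0°, 0.2374·sin0.0°, -0.0819) = (0.2374, 0.0000, -0.0819)
arm 2 at φ=120.0°: (R−r)+L cos θ2 = 0.2796;  O2 = (-0.1398, 0.2422, -0.0087)
O3 = (0.2766·cos240.0°, 0.2766·sin240.0°, 0.0259) = (-0.1383, -0.2395, 0.0259)
eliminate P² terms by subtracting sphere 1 from 2 and 3
plane₁₂: -0.7543x+0.4843y+0.1464z = 0.0152
det = 0.7253;  x = -0.0195+0.2407z,  y = 0.0011+0.0726z
into |P−O₁|² = l²: 1.0632z² + 0.0404z + -0.1298 = 0;  Δ = 0.5537;  z = -0.3689 or 0.3310 → z<0 root = -0.3689
x = -0.1083, y = -0.0257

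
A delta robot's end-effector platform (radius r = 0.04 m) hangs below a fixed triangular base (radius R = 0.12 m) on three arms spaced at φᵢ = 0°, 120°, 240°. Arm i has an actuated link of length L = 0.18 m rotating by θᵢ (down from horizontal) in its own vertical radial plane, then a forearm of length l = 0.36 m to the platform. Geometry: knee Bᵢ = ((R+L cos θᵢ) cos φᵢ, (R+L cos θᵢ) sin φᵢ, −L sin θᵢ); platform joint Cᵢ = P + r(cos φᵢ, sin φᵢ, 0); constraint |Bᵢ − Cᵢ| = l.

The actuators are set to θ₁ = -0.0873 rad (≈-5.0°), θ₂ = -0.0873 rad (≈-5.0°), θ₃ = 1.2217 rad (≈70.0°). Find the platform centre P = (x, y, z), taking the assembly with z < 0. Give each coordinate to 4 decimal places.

arm 1 at φ=0.0°: ρ1 = 0.2593;  S1 = (0.2593, 0.0000, 0.0157)
S2 = (0.2593·cos120.0°, 0.2593·sin120.0°, 0.0157) = (-0.1297, 0.2246, 0.0157)
arm 3 at φ=240.0°: ρ3 = 0.1416;  S3 = (-0.0708, -0.1226, -0.1691)
subtract pairs → two planes through P
linear system: -0.7779x+0.4491y = 0.0000−0.0000z; -0.6602x+-0.2452y = -0.0188−-0.3697z
Cramer: x(z) = 0.0174-0.3407z;  y(z) = 0.0301-0.5902z
sphere 1 gives Az²+Bz+C=0 with A=1.4644, B=0.0980, C=-0.0699;  B²−4AC=0.4191;  roots -0.2545, 0.1876;  negative root z = -0.2545
x = 0.1041, y = 0.1803

(0.1041, 0.1803, -0.2545)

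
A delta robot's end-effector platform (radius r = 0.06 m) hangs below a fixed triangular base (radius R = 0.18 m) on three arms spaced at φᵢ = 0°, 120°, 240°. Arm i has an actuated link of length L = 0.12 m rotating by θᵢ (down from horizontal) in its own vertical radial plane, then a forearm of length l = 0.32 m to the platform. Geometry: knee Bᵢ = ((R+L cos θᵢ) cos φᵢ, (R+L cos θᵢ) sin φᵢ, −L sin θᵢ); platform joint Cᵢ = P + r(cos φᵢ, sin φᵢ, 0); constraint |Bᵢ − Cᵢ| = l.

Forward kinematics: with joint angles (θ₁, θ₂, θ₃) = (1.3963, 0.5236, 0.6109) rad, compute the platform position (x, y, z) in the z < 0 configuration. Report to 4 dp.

φ1=0.0°: virtual centre (0.1408, 0.0000, -0.1182), radius l
φ2=120.0°: virtual centre (-0.1120, 0.1939, -0.0600), radius l
arm 3 at φ=240.0°: ρ3 = 0.2183;  O3 = (-0.1091, -0.1890, -0.0688)
eliminate P² terms by subtracting sphere 1 from 2 and 3
plane₁₂: -0.5056x+0.3878y+0.1164z = 0.0199
det = 0.3851;  x = -0.0383+0.2136z,  y = 0.0015+-0.0215z
sphere 1 gives Az²+Bz+C=0 with A=1.0461, B=0.1597, C=-0.0563;  B²−4AC=0.2613;  roots -0.3207, 0.1680;  negative root z = -0.3207
x = -0.1068, y = 0.0084

(-0.1068, 0.0084, -0.3207)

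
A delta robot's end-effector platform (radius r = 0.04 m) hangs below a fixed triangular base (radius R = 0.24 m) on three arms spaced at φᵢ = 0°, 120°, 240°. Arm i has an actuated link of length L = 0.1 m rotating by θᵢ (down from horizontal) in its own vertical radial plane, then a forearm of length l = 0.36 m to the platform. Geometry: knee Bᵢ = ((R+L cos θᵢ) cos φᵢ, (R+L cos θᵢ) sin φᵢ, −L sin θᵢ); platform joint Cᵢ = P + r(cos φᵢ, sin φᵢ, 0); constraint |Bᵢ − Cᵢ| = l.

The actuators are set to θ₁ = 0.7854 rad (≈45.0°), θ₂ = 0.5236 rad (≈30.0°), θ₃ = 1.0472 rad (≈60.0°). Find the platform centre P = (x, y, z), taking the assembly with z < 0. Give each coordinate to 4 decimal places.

φ1=0.0°: virtual centre (0.2707, 0.0000, -0.0707), radius l
O2 = (0.2866·cos120.0°, 0.2866·sin120.0°, -0.0500) = (-0.1433, 0.2482, -0.0500)
φ3=240.0°: virtual centre (-0.1250, -0.2165, -0.0866), radius l
|O₂|²−|O₁|² = 0.0064;  |O₃|²−|O₁|² = -0.0083
[-0.8280 0.4964 0.0414]·P = 0.0064;  [-0.7914 -0.4330 -0.0318]·P = -0.0083
det = 0.7514;  x = 0.0018+0.0029z,  y = 0.0158+-0.0787z
sphere 1 gives Az²+Bz+C=0 with A=1.0062, B=0.1374, C=-0.0520;  B²−4AC=0.2283;  roots -0.3057, 0.1692;  negative root z = -0.3057
x = 0.0009, y = 0.0399

(0.0009, 0.0399, -0.3057)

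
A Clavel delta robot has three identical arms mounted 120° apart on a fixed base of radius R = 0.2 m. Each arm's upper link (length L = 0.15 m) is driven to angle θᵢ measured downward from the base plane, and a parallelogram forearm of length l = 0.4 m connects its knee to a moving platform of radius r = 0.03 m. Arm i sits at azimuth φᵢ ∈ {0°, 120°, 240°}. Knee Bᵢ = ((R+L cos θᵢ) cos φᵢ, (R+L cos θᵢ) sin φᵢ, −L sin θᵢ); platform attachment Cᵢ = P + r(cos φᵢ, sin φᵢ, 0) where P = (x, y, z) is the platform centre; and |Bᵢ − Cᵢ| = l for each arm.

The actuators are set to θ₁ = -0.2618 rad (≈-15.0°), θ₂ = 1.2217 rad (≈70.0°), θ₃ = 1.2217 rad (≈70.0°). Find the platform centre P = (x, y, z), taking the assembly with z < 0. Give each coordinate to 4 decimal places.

arm 1 at φ=0.0°: (R−r)+L cos θ1 = 0.3149;  S1 = (0.3149, 0.0000, 0.0388)
φ2=120.0°: virtual centre (-0.1107, 0.1917, -0.1410), radius l
φ3=240.0°: virtual centre (-0.1107, -0.1917, -0.1410), radius l
eliminate P² terms by subtracting sphere 1 from 2 and 3
plane₁₂: -0.8511x+0.3833y+-0.3596z = -0.0318
det = 0.6525;  x = 0.0374+-0.4225z,  y = 0.0000+0.0000z
sphere 1 gives Az²+Bz+C=0 with A=1.1785, B=0.1568, C=-0.0815;  B²−4AC=0.4087;  roots -0.3378, 0.2047;  negative root z = -0.3378
x = 0.1801, y = 0.0000

(0.1801, 0.0000, -0.3378)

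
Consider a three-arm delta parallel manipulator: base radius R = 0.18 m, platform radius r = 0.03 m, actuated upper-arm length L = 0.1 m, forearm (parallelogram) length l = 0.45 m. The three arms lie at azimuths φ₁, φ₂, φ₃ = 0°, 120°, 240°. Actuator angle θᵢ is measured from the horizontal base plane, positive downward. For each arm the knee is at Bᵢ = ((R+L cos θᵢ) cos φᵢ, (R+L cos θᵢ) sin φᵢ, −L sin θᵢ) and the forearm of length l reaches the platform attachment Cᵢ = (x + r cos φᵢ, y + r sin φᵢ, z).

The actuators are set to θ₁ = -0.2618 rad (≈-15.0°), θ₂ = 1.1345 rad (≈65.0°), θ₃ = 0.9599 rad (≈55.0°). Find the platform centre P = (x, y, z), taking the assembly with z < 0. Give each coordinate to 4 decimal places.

arm 1 at φ=0.0°: e+L cos θ1 = 0.2466;  centre 1 = (0.2466, 0.0000, 0.0259)
φ2=120.0°: virtual centre (-0.0961, 0.1665, -0.0906), radius l
arm 3 at φ=240.0°: e+L cos θ3 = 0.2074;  centre 3 = (-0.1037, -0.1796, -0.0819)
eliminate P² terms by subtracting sphere 1 from 2 and 3
[-0.6854 0.3330 -0.2330]·P = -0.0163;  [-0.7005 -0.3592 -0.2156]·P = -0.0118
det = 0.4795;  x = 0.0204+-0.3243z,  y = -0.0070+0.0323z
into |P−centre ₁|² = l²: 1.1062z² + 0.0945z + -0.1506 = 0;  Δ = 0.6754;  z = -0.4142 or 0.3287 → z<0 root = -0.4142
x = 0.1547, y = -0.0204

(0.1547, -0.0204, -0.4142)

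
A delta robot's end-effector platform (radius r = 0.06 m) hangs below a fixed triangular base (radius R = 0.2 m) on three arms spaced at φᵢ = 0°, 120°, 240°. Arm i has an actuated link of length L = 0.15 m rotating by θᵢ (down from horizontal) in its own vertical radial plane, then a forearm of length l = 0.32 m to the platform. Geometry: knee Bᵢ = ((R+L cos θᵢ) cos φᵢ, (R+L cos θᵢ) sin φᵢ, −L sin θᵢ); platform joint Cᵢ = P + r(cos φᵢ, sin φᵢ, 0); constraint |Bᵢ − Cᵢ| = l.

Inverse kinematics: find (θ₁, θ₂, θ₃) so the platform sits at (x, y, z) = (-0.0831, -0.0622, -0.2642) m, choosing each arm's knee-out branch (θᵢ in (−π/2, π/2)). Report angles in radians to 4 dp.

φ1=0.0° → target in arm frame (-0.0831, -0.0622)
  A cos θ + B sin θ = C:  0.2231·cos θ + -0.2642·sin θ = -0.1451
  θ1 = atan2(B,A) + arccos(C/0.3458) = 1.1344
φ2=120.0° → target in arm frame (-0.0123, 0.1031)
  A=0.1523, B=-0.2642, C=(l²−L²−A²−y'²−z²)/(2L)=-0.0791
  √(A²+B²)=0.3050;  θ2 = -1.0478+1.8331 ≈ 0.7853
rotate P by −φ3: (0.0954, -0.0409, -0.2642)
  A cos θ + B sin θ = C:  0.0446·cos θ + -0.2642·sin θ = 0.0215
  θ3 = atan2(B,A) + arccos(C/0.2679) = 0.0870

θ₁ = 1.1344, θ₂ = 0.7853, θ₃ = 0.0870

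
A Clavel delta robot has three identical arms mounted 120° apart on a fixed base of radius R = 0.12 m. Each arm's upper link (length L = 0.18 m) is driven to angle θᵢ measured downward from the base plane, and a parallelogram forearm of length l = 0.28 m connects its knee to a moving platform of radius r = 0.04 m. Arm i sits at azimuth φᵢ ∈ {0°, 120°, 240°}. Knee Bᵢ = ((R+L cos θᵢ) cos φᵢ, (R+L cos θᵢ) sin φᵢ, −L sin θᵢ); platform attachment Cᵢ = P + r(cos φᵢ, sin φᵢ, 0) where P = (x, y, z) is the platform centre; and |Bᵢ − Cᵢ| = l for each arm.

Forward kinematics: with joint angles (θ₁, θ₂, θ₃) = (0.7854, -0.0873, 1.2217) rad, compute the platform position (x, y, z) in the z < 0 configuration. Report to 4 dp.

O1 = (0.2073·cos0.0°, 0.2073·sin0.0°, -0.1273) = (0.2073, 0.0000, -0.1273)
arm 2 at φ=120.0°: ρ2 = 0.2593;  O2 = (-0.1297, 0.2246, 0.0157)
φ3=240.0°: virtual centre (-0.0708, -0.1226, -0.1691), radius l
subtract pairs → two planes through P
[-0.6739 0.4491 0.2859]·P = 0.0083;  [-0.5561 -0.2452 -0.0837]·P = -0.0105
Cramer: x(z) = 0.0065+0.0783z;  y(z) = 0.0282-0.5191z
quadratic in z: (1.2756)z²+(0.1938)z+(-0.0211)=0, √Δ=0.3809 → z ∈ {-0.2253, 0.0733}; z = -0.2253 (taking z<0)
x = -0.0112, y = 0.1452

(-0.0112, 0.1452, -0.2253)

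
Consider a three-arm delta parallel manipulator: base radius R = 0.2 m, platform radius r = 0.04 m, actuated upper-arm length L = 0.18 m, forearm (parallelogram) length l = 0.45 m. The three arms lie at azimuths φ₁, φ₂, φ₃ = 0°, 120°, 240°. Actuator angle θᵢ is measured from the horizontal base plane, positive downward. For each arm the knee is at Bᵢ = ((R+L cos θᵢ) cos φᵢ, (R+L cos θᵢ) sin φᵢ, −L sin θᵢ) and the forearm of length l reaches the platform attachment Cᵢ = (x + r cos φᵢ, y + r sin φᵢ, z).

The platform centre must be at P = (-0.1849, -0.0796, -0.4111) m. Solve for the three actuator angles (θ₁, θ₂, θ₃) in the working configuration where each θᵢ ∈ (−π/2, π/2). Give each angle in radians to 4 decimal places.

θ₁ = 1.3963, θ₂ = 0.6982, θ₃ = 0.0872

φ1=0.0° → target in arm frame (-0.1849, -0.0796)
  A cos θ + B sin θ = C:  0.3449·cos θ + -0.4111·sin θ = -0.3450
  θ1 = atan2(B,A) + arccos(C/0.5366) = 1.3963
rotate P by −φ2: (0.0235, 0.1999, -0.4111)
  e−x'=0.1365;  (l²−L²−(e−x')²−y'²−z²)/2L = -0.1597
  θ2 = atan2(B,A) + arccos(C/0.4332) = 0.6982
arm 3 (φ=240.0°): x'=0.1614, y'=-0.1203
  A cos θ + B sin θ = C:  -0.0014·cos θ + -0.4111·sin θ = -0.0372
  √(A²+B²)=0.4111;  θ3 = -1.5742+1.6614 ≈ 0.0872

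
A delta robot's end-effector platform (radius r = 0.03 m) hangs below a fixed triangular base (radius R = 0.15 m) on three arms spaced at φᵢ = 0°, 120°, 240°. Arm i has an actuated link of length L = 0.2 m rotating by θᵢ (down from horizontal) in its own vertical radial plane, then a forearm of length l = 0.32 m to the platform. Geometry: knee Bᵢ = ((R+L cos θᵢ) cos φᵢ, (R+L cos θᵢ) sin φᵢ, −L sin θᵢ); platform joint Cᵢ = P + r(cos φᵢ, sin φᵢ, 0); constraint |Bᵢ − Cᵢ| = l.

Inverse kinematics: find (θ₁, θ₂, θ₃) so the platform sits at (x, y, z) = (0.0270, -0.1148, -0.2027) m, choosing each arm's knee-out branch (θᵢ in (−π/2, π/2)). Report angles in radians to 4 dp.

θ₁ = 0.4359, θ₂ = 1.1344, θ₃ = 0.0001

rotate P by −φ1: (0.0270, -0.1148, -0.2027)
  e−x'=0.0930;  (l²−L²−(e−x')²−y'²−z²)/2L = -0.0013
  √(A²+B²)=0.2230;  θ1 = -1.1406+1.5766 ≈ 0.4359
rotate P by −φ2: (-0.1129, 0.0340, -0.2027)
  A=0.2329, B=-0.2027, C=(l²−L²−A²−y'²−z²)/(2L)=-0.0852
  γ=atan2(-0.2027,0.2329)=-0.7161;  ψ=arccos(-0.2761)=1.8505;  θ2=γ+ψ≈1.1344
arm 3 (φ=240.0°): x'=0.0859, y'=0.0808
  e−x'=0.0341;  (l²−L²−(e−x')²−y'²−z²)/2L = 0.0341
  γ=atan2(-0.2027,0.0341)=-1.4042;  ψ=arccos(0.1657)=1.4043;  θ3=γ+ψ≈0.0001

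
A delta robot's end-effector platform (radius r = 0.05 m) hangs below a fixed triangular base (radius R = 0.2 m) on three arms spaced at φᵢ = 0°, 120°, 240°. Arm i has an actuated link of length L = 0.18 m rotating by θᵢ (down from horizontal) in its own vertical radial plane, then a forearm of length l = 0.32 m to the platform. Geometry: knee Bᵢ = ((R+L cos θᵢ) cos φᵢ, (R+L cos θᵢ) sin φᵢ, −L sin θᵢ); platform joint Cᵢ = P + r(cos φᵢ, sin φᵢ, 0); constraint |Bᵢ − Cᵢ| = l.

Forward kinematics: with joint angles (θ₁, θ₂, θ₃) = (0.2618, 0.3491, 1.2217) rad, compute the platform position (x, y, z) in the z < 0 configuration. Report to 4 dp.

(0.0588, 0.0893, -0.2020)

O1 = (0.3239·cos0.0°, 0.3239·sin0.0°, -0.0466) = (0.3239, 0.0000, -0.0466)
O2 = (0.3191·cos120.0°, 0.3191·sin120.0°, -0.0616) = (-0.1596, 0.2764, -0.0616)
O3 = (0.2116·cos240.0°, 0.2116·sin240.0°, -0.1691) = (-0.1058, -0.1832, -0.1691)
|O₂|²−|O₁|² = -0.0014;  |O₃|²−|O₁|² = -0.0337
plane₁₂: -0.9669x+0.5528y+-0.0300z = -0.0014
Cramer: x(z) = 0.0231-0.1766z;  y(z) = 0.0378-0.2547z
into |P−O₁|² = l²: 1.0961z² + 0.1802z + -0.0083 = 0;  Δ = 0.0690;  z = -0.2020 or 0.0376 → z<0 root = -0.2020
x = 0.0588, y = 0.0893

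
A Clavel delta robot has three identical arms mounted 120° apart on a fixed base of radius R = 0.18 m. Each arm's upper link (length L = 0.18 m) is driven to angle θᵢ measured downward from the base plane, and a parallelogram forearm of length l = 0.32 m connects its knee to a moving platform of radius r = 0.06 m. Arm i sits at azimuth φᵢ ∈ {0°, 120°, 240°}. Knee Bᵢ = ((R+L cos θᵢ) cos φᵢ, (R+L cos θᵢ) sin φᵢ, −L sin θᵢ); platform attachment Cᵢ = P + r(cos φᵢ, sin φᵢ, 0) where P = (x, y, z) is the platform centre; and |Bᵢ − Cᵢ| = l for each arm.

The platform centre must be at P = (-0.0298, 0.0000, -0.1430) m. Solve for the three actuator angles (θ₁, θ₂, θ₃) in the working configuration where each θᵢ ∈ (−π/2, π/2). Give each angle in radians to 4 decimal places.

arm 1 (φ=0.0°): x'=-0.0298, y'=0.0000
  e−x'=0.1498;  (l²−L²−(e−x')²−y'²−z²)/2L = 0.0753
  γ=atan2(-0.1430,0.1498)=-0.7622;  ψ=arccos(0.3636)=1.1986;  θ1=γ+ψ≈0.4364
arm 2 (φ=120.0°): x'=0.0149, y'=0.0258
  A cos θ + B sin θ = C:  0.1051·cos θ + -0.1430·sin θ = 0.1051
  √(A²+B²)=0.1775;  θ2 = -0.9370+0.9369 ≈ -0.0001
rotate P by −φ3: (0.0149, -0.0258, -0.1430)
  A cos θ + B sin θ = C:  0.1051·cos θ + -0.1430·sin θ = 0.1051
  √(A²+B²)=0.1775;  θ3 = -0.9370+0.9369 ≈ -0.0001

θ₁ = 0.4364, θ₂ = -0.0001, θ₃ = -0.0001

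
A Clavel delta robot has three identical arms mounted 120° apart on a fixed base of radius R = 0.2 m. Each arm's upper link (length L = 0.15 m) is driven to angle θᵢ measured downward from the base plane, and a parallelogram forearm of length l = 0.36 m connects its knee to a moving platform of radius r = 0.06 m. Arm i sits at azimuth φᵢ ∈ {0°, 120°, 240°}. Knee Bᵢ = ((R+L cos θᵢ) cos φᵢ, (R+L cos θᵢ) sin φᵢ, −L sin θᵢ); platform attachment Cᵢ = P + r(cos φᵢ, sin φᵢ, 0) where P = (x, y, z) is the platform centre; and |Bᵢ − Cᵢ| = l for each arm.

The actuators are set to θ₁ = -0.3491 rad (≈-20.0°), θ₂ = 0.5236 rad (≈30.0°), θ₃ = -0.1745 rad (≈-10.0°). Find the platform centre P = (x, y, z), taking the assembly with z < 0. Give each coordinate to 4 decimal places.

(0.0397, -0.0501, -0.2112)

φ1=0.0°: virtual centre (0.2810, 0.0000, 0.0513), radius l
φ2=120.0°: virtual centre (-0.1350, 0.2337, -0.0750), radius l
arm 3 at φ=240.0°: (R−r)+L cos θ3 = 0.2877;  centre 3 = (-0.1439, -0.2492, 0.0260)
subtract pairs → two planes through P
linear system: -0.8318x+0.4675y = -0.0031−-0.2526z; -0.8496x+-0.4983y = 0.0019−-0.0505z
det = 0.8117;  x = 0.0008+-0.1842z,  y = -0.0052+0.2126z
sphere 1 gives Az²+Bz+C=0 with A=1.0791, B=-0.0016, C=-0.0485;  B²−4AC=0.2092;  roots -0.2112, 0.2127;  negative root z = -0.2112
x = 0.0397, y = -0.0501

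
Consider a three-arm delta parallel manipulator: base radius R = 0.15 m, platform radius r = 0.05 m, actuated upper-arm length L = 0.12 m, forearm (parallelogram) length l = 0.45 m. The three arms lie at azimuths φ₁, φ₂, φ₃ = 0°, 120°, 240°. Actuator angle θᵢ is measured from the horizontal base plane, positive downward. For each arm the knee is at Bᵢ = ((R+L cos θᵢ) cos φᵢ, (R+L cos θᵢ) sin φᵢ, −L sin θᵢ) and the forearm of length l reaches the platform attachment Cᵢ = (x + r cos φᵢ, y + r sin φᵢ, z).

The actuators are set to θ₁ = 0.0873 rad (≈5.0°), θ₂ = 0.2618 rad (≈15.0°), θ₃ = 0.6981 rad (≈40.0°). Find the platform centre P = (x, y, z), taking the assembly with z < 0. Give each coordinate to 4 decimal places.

(0.0651, 0.0648, -0.4281)

arm 1 at φ=0.0°: e+L cos θ1 = 0.2195;  S1 = (0.2195, 0.0000, -0.0105)
arm 2 at φ=120.0°: e+L cos θ2 = 0.2159;  S2 = (-0.1080, 0.1870, -0.0311)
arm 3 at φ=240.0°: e+L cos θ3 = 0.1919;  S3 = (-0.0960, -0.1662, -0.0771)
subtract pairs → two planes through P
linear system: -0.6550x+0.3740y = -0.0007−-0.0412z; -0.6310x+-0.3324y = -0.0055−-0.1333z
det = 0.4537;  x = 0.0051+-0.1401z,  y = 0.0070+-0.1352z
sphere 1 gives Az²+Bz+C=0 with A=1.0379, B=0.0791, C=-0.1563;  B²−4AC=0.6554;  roots -0.4281, 0.3519;  negative root z = -0.4281
x = 0.0651, y = 0.0648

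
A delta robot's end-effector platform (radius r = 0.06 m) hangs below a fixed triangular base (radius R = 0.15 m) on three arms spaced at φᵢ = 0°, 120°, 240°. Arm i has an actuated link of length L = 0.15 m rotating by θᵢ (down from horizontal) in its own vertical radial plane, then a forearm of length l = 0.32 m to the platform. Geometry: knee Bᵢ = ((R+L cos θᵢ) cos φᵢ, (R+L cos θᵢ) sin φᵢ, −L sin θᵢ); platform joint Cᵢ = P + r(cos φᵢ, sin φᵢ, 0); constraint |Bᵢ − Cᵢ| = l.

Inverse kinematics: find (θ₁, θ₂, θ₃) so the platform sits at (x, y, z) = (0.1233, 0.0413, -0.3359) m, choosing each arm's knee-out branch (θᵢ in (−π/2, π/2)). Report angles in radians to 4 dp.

θ₁ = 0.2619, θ₂ = 0.9598, θ₃ = 1.2218

arm 1 (φ=0.0°): x'=0.1233, y'=0.0413
  A cos θ + B sin θ = C:  -0.0333·cos θ + -0.3359·sin θ = -0.1191
  θ1 = atan2(B,A) + arccos(C/0.3375) = 0.2619
φ2=120.0° → target in arm frame (-0.0259, -0.1274)
  e−x'=0.1159;  (l²−L²−(e−x')²−y'²−z²)/2L = -0.2087
  γ=atan2(-0.3359,0.1159)=-1.2386;  ψ=arccos(-0.5872)=2.1984;  θ2=γ+ψ≈0.9598
φ3=240.0° → target in arm frame (-0.0974, 0.0861)
  A cos θ + B sin θ = C:  0.1874·cos θ + -0.3359·sin θ = -0.2516
  θ3 = atan2(B,A) + arccos(C/0.3846) = 1.2218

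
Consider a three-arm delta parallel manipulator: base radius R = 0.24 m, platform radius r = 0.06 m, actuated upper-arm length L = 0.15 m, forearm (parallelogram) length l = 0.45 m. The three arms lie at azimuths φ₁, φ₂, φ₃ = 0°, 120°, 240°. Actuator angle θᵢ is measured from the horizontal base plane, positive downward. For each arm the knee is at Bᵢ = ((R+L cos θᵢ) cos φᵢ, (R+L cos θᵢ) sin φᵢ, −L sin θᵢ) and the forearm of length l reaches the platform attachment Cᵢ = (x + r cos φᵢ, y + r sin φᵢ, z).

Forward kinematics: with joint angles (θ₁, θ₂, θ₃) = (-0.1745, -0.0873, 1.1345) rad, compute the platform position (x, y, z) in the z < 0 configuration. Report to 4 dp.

(0.0878, 0.1376, -0.3289)

S1 = (0.3277·cos0.0°, 0.3277·sin0.0°, 0.0260) = (0.3277, 0.0000, 0.0260)
arm 2 at φ=120.0°: ρ2 = 0.3294;  S2 = (-0.1647, 0.2853, 0.0131)
φ3=240.0°: virtual centre (-0.1217, -0.2108, -0.1359), radius l
|S₂|²−|S₁|² = 0.0006;  |S₃|²−|S₁|² = -0.0304
[-0.9849 0.5706 -0.0259]·P = 0.0006;  [-0.8988 -0.4216 -0.3240]·P = -0.0304
det = 0.9280;  x = 0.0184+-0.2110z,  y = 0.0328+-0.3187z
into |P−S₁|² = l²: 1.1461z² + 0.0575z + -0.1051 = 0;  Δ = 0.4849;  z = -0.3289 or 0.2787 → z<0 root = -0.3289
x = 0.0878, y = 0.1376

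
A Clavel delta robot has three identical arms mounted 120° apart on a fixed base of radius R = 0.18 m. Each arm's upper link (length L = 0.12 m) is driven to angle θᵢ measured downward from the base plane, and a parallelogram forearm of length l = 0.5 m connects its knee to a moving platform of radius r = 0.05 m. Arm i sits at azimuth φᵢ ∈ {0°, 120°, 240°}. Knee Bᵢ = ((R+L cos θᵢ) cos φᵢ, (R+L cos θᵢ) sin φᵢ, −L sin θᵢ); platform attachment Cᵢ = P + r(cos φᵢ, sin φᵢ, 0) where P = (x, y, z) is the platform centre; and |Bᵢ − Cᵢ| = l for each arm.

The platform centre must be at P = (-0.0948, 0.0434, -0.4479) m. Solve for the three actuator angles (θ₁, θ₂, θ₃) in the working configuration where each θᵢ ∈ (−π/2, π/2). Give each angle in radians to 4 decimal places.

θ₁ = 0.6106, θ₂ = -0.1746, θ₃ = 0.1743

arm 1 (φ=0.0°): x'=-0.0948, y'=0.0434
  A cos θ + B sin θ = C:  0.2248·cos θ + -0.4479·sin θ = -0.0726
  γ=atan2(-0.4479,0.2248)=-1.1056;  ψ=arccos(-0.1449)=1.7163;  θ1=γ+ψ≈0.6106
φ2=120.0° → target in arm frame (0.0850, 0.0604)
  e−x'=0.0450;  (l²−L²−(e−x')²−y'²−z²)/2L = 0.1221
  γ=atan2(-0.4479,0.0450)=-1.4706;  ψ=arccos(0.2713)=1.2960;  θ2=γ+ψ≈-0.1746
φ3=240.0° → target in arm frame (0.0098, -0.1038)
  A=0.1202, B=-0.4479, C=(l²−L²−A²−y'²−z²)/(2L)=0.0407
  γ=atan2(-0.4479,0.1202)=-1.3086;  ψ=arccos(0.0878)=1.4829;  θ3=γ+ψ≈0.1743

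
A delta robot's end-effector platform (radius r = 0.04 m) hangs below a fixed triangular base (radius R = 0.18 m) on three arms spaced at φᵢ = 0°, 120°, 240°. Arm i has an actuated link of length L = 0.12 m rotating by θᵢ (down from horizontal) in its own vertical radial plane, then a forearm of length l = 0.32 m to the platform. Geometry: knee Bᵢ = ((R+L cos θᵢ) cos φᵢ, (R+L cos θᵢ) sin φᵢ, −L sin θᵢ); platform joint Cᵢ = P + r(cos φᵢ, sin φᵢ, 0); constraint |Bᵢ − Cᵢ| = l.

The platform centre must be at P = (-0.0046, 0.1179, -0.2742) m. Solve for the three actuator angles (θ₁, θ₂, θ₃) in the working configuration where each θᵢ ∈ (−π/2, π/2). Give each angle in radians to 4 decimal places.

φ1=0.0° → target in arm frame (-0.0046, 0.1179)
  A cos θ + B sin θ = C:  0.1446·cos θ + -0.2742·sin θ = -0.0916
  √(A²+B²)=0.3100;  θ1 = -1.0855+1.8709 ≈ 0.7854
arm 2 (φ=120.0°): x'=0.1044, y'=-0.0550
  A cos θ + B sin θ = C:  0.0356·cos θ + -0.2742·sin θ = 0.0355
  γ=atan2(-0.2742,0.0356)=-1.4417;  ψ=arccos(0.1285)=1.4420;  θ2=γ+ψ≈0.0003
rotate P by −φ3: (-0.0998, -0.0629, -0.2742)
  A cos θ + B sin θ = C:  0.2398·cos θ + -0.2742·sin θ = -0.2027
  γ=atan2(-0.2742,0.2398)=-0.8522;  ψ=arccos(-0.5565)=2.1610;  θ3=γ+ψ≈1.3088

θ₁ = 0.7854, θ₂ = 0.0003, θ₃ = 1.3088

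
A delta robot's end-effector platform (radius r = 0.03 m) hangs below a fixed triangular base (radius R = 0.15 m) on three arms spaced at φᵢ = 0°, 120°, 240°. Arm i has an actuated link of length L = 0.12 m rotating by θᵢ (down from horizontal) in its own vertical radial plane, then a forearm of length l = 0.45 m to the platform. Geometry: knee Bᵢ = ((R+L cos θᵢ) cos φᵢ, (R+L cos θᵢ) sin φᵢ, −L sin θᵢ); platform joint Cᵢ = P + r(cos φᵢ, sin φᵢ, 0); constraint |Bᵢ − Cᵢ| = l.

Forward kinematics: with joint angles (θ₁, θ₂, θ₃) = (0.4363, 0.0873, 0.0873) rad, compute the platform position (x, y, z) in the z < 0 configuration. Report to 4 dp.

O1 = (0.2288·cos0.0°, 0.2288·sin0.0°, -0.0507) = (0.2288, 0.0000, -0.0507)
φ2=120.0°: virtual centre (-0.1198, 0.2075, -0.0105), radius l
arm 3 at φ=240.0°: e+L cos θ3 = 0.2395;  O3 = (-0.1198, -0.2075, -0.0105)
eliminate P² terms by subtracting sphere 1 from 2 and 3
plane₁₂: -0.6971x+0.4149y+0.0805z = 0.0026
det = 0.5784;  x = -0.0037+0.1155z,  y = 0.0000+0.0000z
into |P−O₁|² = l²: 1.0133z² + 0.0477z + -0.1459 = 0;  Δ = 0.5936;  z = -0.4037 or 0.3566 → z<0 root = -0.4037
x = -0.0503, y = 0.0000

(-0.0503, 0.0000, -0.4037)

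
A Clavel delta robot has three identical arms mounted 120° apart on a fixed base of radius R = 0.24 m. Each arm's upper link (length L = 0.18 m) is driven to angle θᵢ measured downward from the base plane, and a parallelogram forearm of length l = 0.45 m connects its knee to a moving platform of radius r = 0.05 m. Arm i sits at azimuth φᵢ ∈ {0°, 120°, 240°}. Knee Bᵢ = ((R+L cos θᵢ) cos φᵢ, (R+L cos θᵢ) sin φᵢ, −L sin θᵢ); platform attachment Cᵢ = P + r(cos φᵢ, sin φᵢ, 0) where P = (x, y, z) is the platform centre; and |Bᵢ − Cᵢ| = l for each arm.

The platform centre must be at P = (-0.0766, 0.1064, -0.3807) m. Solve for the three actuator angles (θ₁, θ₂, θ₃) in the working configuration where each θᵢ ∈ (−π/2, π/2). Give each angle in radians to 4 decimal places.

θ₁ = 0.9600, θ₂ = -0.0001, θ₃ = 0.8728

φ1=0.0° → target in arm frame (-0.0766, 0.1064)
  A=0.2666, B=-0.3807, C=(l²−L²−A²−y'²−z²)/(2L)=-0.1590
  γ=atan2(-0.3807,0.2666)=-0.9599;  ψ=arccos(-0.3420)=1.9199;  θ1=γ+ψ≈0.9600
rotate P by −φ2: (0.1304, 0.0131, -0.3807)
  A=0.0596, B=-0.3807, C=(l²−L²−A²−y'²−z²)/(2L)=0.0596
  γ=atan2(-0.3807,0.0596)=-1.4156;  ψ=arccos(0.1546)=1.4156;  θ2=γ+ψ≈-0.0001
arm 3 (φ=240.0°): x'=-0.0538, y'=-0.1195
  A=0.2438, B=-0.3807, C=(l²−L²−A²−y'²−z²)/(2L)=-0.1350
  γ=atan2(-0.3807,0.2438)=-1.0011;  ψ=arccos(-0.2985)=1.8739;  θ3=γ+ψ≈0.8728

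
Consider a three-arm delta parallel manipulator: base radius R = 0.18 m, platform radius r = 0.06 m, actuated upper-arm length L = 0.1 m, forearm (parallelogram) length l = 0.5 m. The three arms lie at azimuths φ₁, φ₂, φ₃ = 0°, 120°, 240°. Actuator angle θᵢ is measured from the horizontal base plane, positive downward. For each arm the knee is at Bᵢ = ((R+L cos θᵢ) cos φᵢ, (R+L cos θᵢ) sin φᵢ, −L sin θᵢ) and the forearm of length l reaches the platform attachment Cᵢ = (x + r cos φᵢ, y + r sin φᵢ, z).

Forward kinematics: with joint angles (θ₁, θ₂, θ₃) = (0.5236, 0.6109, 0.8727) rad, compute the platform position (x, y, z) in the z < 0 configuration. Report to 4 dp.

arm 1 at φ=0.0°: ρ1 = 0.2066;  centre 1 = (0.2066, 0.0000, -0.0500)
centre 2 = (0.2019·cos120.0°, 0.2019·sin120.0°, -0.0574) = (-0.1010, 0.1749, -0.0574)
centre 3 = (0.1843·cos240.0°, 0.1843·sin240.0°, -0.0766) = (-0.0921, -0.1596, -0.0766)
|centre ₂|²−|centre ₁|² = -0.0011;  |centre ₃|²−|centre ₁|² = -0.0054
[-0.6151 0.3497 -0.0147]·P = -0.0011;  [-0.5975 -0.3192 -0.0532]·P = -0.0054
det = 0.4053;  x = 0.0055+-0.0575z,  y = 0.0065+-0.0591z
quadratic in z: (1.0068)z²+(0.1224)z+(-0.2070)=0, √Δ=0.9212 → z ∈ {-0.5183, 0.3967}; z = -0.5183 (taking z<0)
x = 0.0353, y = 0.0371

(0.0353, 0.0371, -0.5183)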